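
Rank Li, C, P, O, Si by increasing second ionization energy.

After 1 electron has been removed, what remains? Li⁺ is the bare [He] core; C⁺ still has 3 valence electrons; P⁺ still has 4 valence electrons; O⁺ still has 5 valence electrons; Si⁺ still has 3 valence electrons.
Pulling an electron out of a noble-gas core costs far more than removing a remaining valence electron, so Li sits at the high end of IE_2.
Valence configurations: C⁺ [He]2s²2p¹, P⁺ [Ne]3s²3p², O⁺ [He]2s²2p³, Si⁺ [Ne]3s²3p¹.
Approximate IE_2 values (kJ/mol): Li 7298, C 2353, P 1907, O 3388, Si 1577.
So the second ionization energies run Si < P < C < O < Li.

Si, P, C, O, Li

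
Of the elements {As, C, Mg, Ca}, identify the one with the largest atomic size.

Across a period the added protons contract the valence shell; down a group each new principal shell makes the atom larger.
Here both period and group differ, so the two effects have to be weighed against each other.
As > C: period and group pull opposite ways; the down-group shift dominates (121 vs 75 pm).
Mg > As: the two effects oppose for this pair; the across-period effect wins (139 vs 121 pm).
Ca > Mg: Ca sits below Mg in group 2, so the down-group effect alone puts Ca larger.
Approximate values (pm): C 75, Mg 139, Ca 171, As 121.
The largest atomic size among these belongs to Ca.

Ca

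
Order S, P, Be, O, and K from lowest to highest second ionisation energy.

Be < P < S < K < O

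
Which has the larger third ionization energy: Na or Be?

Be

The third ionization energy removes an electron from the +2 ion. For each element: Na²⁺ is already 1 electron into the core; Be²⁺ is the bare [He] core.
All of these are removing an electron from a noble-gas core or deeper; the smaller core (lower principal quantum number) is held far more tightly, and within a period the higher nuclear charge binds the same core more tightly.
The numbers (kJ/mol): Na 6910, Be 14849.
Putting it together, IE_3: Na < Be.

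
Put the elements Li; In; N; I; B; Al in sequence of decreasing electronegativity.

N, I, B, In, Al, Li

Li is in period 2, group 1; B is in period 2, group 13; N is in period 2, group 15; Al is in period 3, group 13; In is in period 5, group 13; I is in period 5, group 17.
Electronegativity increases across a period and decreases down a group, tracking effective nuclear charge and atomic size.
Neither a single period nor a single group — weigh both effects.
Al > Li: period and group pull opposite ways; the across-period shift dominates (1.61 vs 0.98).
In > Al: this pair runs against the simple trend — see the exception note.
B > In: B sits above In in group 13, so the down-group effect alone puts B higher.
I > B: period and group pull opposite ways; the across-period shift dominates (2.66 vs 2.04).
N > I: period and group pull opposite ways; the down-group shift dominates (3.04 vs 2.66).
Note the exception: In has a higher electronegativity than Al, contrary to the simple trend — poor shielding by filled d (and f) subshells raises the heavier element's effective nuclear charge more than the simple down-group trend predicts.
Approximate values (Pauling): Li 0.98, B 2.04, N 3.04, Al 1.61, In 1.78, I 2.66.
So from highest to lowest: N > I > B > In > Al > Li.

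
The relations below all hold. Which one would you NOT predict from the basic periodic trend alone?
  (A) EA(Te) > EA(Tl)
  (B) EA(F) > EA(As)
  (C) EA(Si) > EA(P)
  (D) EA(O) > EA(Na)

(C)

The general trend: electron affinity increases across a period and decreases down a group.
(A) Te (period 5, group 16) vs Tl (period 6, group 13): the stated order agrees with the simple trend.
(B) F (period 2, group 17) vs As (period 4, group 15): the stated order agrees with the simple trend.
(C) Si (period 3, group 14) vs P (period 3, group 15): the stated order contradicts the simple trend.
(D) O (period 2, group 16) vs Na (period 3, group 1): the stated order agrees with the simple trend.
The exception is (C): adding an electron to P's half-filled 3p³ is unfavourable, so Si (3p²) has the more exothermic EA.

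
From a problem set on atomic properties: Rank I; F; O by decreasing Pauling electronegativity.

F, O, I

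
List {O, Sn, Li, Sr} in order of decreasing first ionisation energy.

Li is in period 2, group 1; O is in period 2, group 16; Sr is in period 5, group 2; Sn is in period 5, group 14.
IE₁ increases left→right with effective nuclear charge and decreases top→bottom as the valence shell moves farther out.
These span different periods and groups, so the two trends combine.
Sr > Li: the two effects oppose for this pair; the across-period effect wins (550 vs 520 kJ/mol).
Sn > Sr: both are in period 5; the period trend gives Sn the larger value.
O > Sn: both effects reinforce here, so O is clearly the higher of the two.
Tabulated first ionization energy (kJ/mol): Li 520, O 1314, Sr 550, Sn 709.
So from highest to lowest: O > Sn > Sr > Li.

O > Sn > Sr > Li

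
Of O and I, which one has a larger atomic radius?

I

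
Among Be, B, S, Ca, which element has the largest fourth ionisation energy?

B

Consider each +3 ion: Be³⁺ is already 1 electron into the core; B³⁺ is the bare [He] core; S³⁺ still has 3 valence electrons; Ca³⁺ is already 1 electron into the core.
Core electrons are held far more tightly than valence electrons, so Ca, Be and B top the IE_4 order.
Approximate IE_4 values (kJ/mol): Be 21007, B 25026, S 4556, Ca 6491.
Overall IE_4 order: S < Ca < Be < B.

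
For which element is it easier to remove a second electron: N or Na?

N

Consider each +1 ion: N⁺ still has 4 valence electrons; Na⁺ is the bare [Ne] core.
Breaking into a closed-shell core is much more expensive than removing a leftover valence electron — Na has the largest IE_2 here.
The numbers (kJ/mol): N 2856, Na 4562.
Hence IE_2: N < Na.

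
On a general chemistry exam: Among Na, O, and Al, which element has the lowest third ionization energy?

The third ionization energy removes an electron from the +2 ion. For each element: Na²⁺ is already 1 electron into the core; O²⁺ still has 4 valence electrons; Al²⁺ still has 1 valence electron.
Pulling an electron out of a noble-gas core costs far more than removing a remaining valence electron, so Na sits at the high end of IE_3.
Valence configurations: O²⁺ [He]2s²2p², Al²⁺ [Ne]3s¹.
Approximate IE_3 values (kJ/mol): Na 6910, O 5300, Al 2745.
Hence IE_3: Al < O < Na.

Al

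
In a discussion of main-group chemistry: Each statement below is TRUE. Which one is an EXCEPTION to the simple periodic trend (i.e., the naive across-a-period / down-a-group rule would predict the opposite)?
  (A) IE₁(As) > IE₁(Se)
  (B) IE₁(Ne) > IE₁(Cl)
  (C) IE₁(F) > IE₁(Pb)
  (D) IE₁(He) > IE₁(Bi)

(A)

The general trend: first ionization energy increases across a period and decreases down a group.
(A) As (period 4, group 15) vs Se (period 4, group 16): the stated order contradicts the simple trend.
(B) Ne (period 2, group 18) vs Cl (period 3, group 17): the stated order agrees with the simple trend.
(C) F (period 2, group 17) vs Pb (period 6, group 14): the stated order agrees with the simple trend.
(D) He (period 1, group 18) vs Bi (period 6, group 15): the stated order agrees with the simple trend.
The exception is (A): Se (4p⁴) ionizes more easily than half-filled As (4p³).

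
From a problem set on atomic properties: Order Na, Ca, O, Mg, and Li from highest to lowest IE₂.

Li > Na > O > Mg > Ca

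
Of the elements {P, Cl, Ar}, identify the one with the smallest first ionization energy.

P is in period 3, group 15; Cl is in period 3, group 17; Ar is in period 3, group 18.
Across a period the outer electron is held more tightly (higher IE₁); down a group it sits in a higher shell, more shielded, and comes off more easily.
All lie in period 3, so first ionization energy increases left to right.
The smallest first ionization energy among these belongs to P.

P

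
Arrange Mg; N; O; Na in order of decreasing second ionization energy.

Na > O > N > Mg

After 1 electron has been removed, what remains? Mg⁺ still has 1 valence electron; N⁺ still has 4 valence electrons; O⁺ still has 5 valence electrons; Na⁺ is the bare [Ne] core.
Pulling an electron out of a noble-gas core costs far more than removing a remaining valence electron, so Na sits at the high end of IE_2.
Valence configurations: Mg⁺ [Ne]3s¹, N⁺ [He]2s²2p², O⁺ [He]2s²2p³.
The numbers (kJ/mol): Mg 1451, N 2856, O 3388, Na 4562.
Overall IE_2 order: Mg < N < O < Na.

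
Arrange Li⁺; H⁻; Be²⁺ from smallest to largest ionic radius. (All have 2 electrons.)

Be²⁺ < Li⁺ < H⁻

All of these have 2 electrons, so size is governed by nuclear charge alone: the more protons, the stronger the pull on the same electron cloud, and the smaller the ion.
Nuclear charges: Be²⁺ (Z=4), Li⁺ (Z=3), H⁻ (Z=1).
Smallest to largest: Be²⁺ < Li⁺ < H⁻.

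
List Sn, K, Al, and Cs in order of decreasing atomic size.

Cs > K > Sn > Al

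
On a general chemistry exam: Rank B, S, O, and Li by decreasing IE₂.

Consider each +1 ion: B⁺ still has 2 valence electrons; S⁺ still has 5 valence electrons; O⁺ still has 5 valence electrons; Li⁺ is the bare [He] core.
Core electrons are held far more tightly than valence electrons, so Li tops the IE_2 order.
Valence configurations: B⁺ [He]2s², S⁺ [Ne]3s²3p³, O⁺ [He]2s²2p³.
Approximate IE_2 values (kJ/mol): B 2427, S 2252, O 3388, Li 7298.
Putting it together, IE_2: S < B < O < Li.

Li > O > B > S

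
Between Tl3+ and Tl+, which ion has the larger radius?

Tl+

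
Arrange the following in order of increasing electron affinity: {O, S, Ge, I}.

Adding an electron releases more energy for atoms nearer the top right (short of the noble gases).
Neither a single period nor a single group — weigh both effects.
O > Ge: both effects reinforce here, so O is clearly the higher of the two.
S > O: this pair runs against the simple trend — see the exception note.
I > S: period and group pull opposite ways; the across-period shift dominates (295 vs 200 kJ/mol).
Note the exception: S has a higher electron affinity than O, contrary to the simple trend — the compact 2p subshell of O repels the added electron more than S's larger 3p does.
For reference (kJ/mol): O 141, S 200, Ge 119, I 295.
So from lowest to highest: Ge < O < S < I.

Ge, O, S, I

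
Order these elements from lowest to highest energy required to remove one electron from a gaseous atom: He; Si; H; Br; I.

H is in period 1, group 1; He is in period 1, group 18; Si is in period 3, group 14; Br is in period 4, group 17; I is in period 5, group 17.
Across a period the outer electron is held more tightly (higher IE₁); down a group it sits in a higher shell, more shielded, and comes off more easily.
Here both period and group differ, so the two effects have to be weighed against each other.
I > Si: the two effects oppose for this pair; the across-period effect wins (1008 vs 786 kJ/mol).
Br > I: they share group 17; the group trend gives Br the larger value.
H > Br: period and group pull opposite ways; the down-group shift dominates (1312 vs 1140 kJ/mol).
He > H: He lies to the right of H in period 1, so the across-period effect alone puts He higher.
For reference (kJ/mol): H 1312, He 2372, Si 786, Br 1140, I 1008.
So from lowest to highest: Si < I < Br < H < He.

Si < I < Br < H < He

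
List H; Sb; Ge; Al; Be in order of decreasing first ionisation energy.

H, Be, Sb, Ge, Al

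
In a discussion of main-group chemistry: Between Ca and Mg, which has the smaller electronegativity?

Mg is in period 3, group 2; Ca is in period 4, group 2.
Atoms toward the upper right of the periodic table pull bonding electrons most strongly.
All are in group 2, so electronegativity increases up the group.
So Ca has the smaller electronegativity (Ca < Mg).

Ca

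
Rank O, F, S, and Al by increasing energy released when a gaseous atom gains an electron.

O is in period 2, group 16; F is in period 2, group 17; Al is in period 3, group 13; S is in period 3, group 16.
Adding an electron releases more energy for atoms nearer the top right (short of the noble gases).
Here both period and group differ, so the two effects have to be weighed against each other.
O > Al: relative to Al, both the across-period and down-group shifts push O's electron affinity up.
S > O: this pair runs against the simple trend — see the exception note.
F > S: both effects reinforce here, so F is clearly the higher of the two.
Note the exception: S has a higher electron affinity than O, contrary to the simple trend — the compact 2p subshell of O repels the added electron more than S's larger 3p does.
Tabulated electron affinity (kJ/mol): O 141, F 328, Al 42, S 200.
So from lowest to highest: Al < O < S < F.

Al, O, S, F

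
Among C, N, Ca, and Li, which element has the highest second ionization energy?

Li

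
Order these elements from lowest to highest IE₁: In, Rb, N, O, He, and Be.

He is in period 1, group 18; Be is in period 2, group 2; N is in period 2, group 15; O is in period 2, group 16; Rb is in period 5, group 1; In is in period 5, group 13.
IE₁ increases left→right with effective nuclear charge and decreases top→bottom as the valence shell moves farther out.
Neither a single period nor a single group — weigh both effects.
In > Rb: In lies to the right of Rb in period 5, so the across-period effect alone puts In higher.
Be > In: the two effects oppose for this pair; the down-group effect wins (900 vs 558 kJ/mol).
O > Be: both are in period 2; the period trend gives O the larger value.
N > O: this pair runs against the simple trend — see the exception note.
He > N: relative to N, both the across-period and down-group shifts push He's first ionization energy up.
Note the exception: N has a higher first ionization energy than O, contrary to the simple trend — pairing an electron in O's 2p⁴ costs repulsion energy, so O ionizes more easily than half-filled N (2p³).
Tabulated first ionization energy (kJ/mol): He 2372, Be 900, N 1402, O 1314, Rb 403, In 558.
So from lowest to highest: Rb < In < Be < O < N < He.

Rb < In < Be < O < N < He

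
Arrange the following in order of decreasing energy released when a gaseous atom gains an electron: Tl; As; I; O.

I > O > As > Tl

Atoms with high Z_eff and room in the valence shell (especially the halogens) have the most exothermic electron affinities.
These span different periods and groups, so the two trends combine.
As > Tl: relative to Tl, both the across-period and down-group shifts push As's electron affinity up.
O > As: both effects reinforce here, so O is clearly the higher of the two.
I > O: period and group pull opposite ways; the across-period shift dominates (295 vs 141 kJ/mol).
For reference (kJ/mol): O 141, As 78, I 295, Tl 19.
So from highest to lowest: I > O > As > Tl.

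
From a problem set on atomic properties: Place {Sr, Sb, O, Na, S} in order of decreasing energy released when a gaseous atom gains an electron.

S > O > Sb > Na > Sr

EA tends to increase across a period and decrease down a group, though the pattern is less regular than for IE or radius.
These span different periods and groups, so the two trends combine.
Na > Sr: the two effects oppose for this pair; the down-group effect wins (53 vs 5 kJ/mol).
Sb > Na: the two effects oppose for this pair; the across-period effect wins (103 vs 53 kJ/mol).
O > Sb: both effects reinforce here, so O is clearly the higher of the two.
S > O: this pair runs against the simple trend — see the exception note.
Note the exception: S has a higher electron affinity than O, contrary to the simple trend — the compact 2p subshell of O repels the added electron more than S's larger 3p does.
Tabulated electron affinity (kJ/mol): O 141, Na 53, S 200, Sr 5, Sb 103.
So from highest to lowest: S > O > Sb > Na > Sr.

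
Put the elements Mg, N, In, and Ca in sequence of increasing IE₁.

In, Ca, Mg, N

IE₁ increases left→right with effective nuclear charge and decreases top→bottom as the valence shell moves farther out.
Neither a single period nor a single group — weigh both effects.
Ca > In: period and group pull opposite ways; the down-group shift dominates (590 vs 558 kJ/mol).
Mg > Ca: they share group 2; the group trend gives Mg the larger value.
N > Mg: relative to Mg, both the across-period and down-group shifts push N's first ionization energy up.
Tabulated first ionization energy (kJ/mol): N 1402, Mg 738, Ca 590, In 558.
So from lowest to highest: In < Ca < Mg < N.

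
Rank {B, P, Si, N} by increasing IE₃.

After 2 electrons have been removed, what remains? B²⁺ still has 1 valence electron; P²⁺ still has 3 valence electrons; Si²⁺ still has 2 valence electrons; N²⁺ still has 3 valence electrons.
All are still removing valence electrons, so compare the +2 ions as you would atoms: IE_3 generally rises across a period (higher Z_eff) and falls down a group (larger shell), subject to the usual subshell exceptions.
Valence configurations: B²⁺ [He]2s¹, P²⁺ [Ne]3s²3p¹, Si²⁺ [Ne]3s², N²⁺ [He]2s²2p¹.
P²⁺ loses a lone 3p electron whereas Si²⁺ must break into a filled 3s² pair, so IE_3(Si) > IE_3(P) even though P has the higher nuclear charge.
Tabulated IE_3 (kJ/mol): B 3660, P 2914, Si 3232, N 4578.
Overall IE_3 order: P < Si < B < N.

P < Si < B < N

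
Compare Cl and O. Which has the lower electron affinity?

O

O is in period 2, group 16; Cl is in period 3, group 17.
Electron affinity generally becomes more exothermic across a period toward the halogens and less exothermic down a group.
A diagonal step moves right (one effect) and down (the opposite effect) at once.
Cl > O: the two effects oppose for this pair; the across-period effect wins (349 vs 141 kJ/mol).
For reference (kJ/mol): O 141, Cl 349.
So O has the lower electron affinity (O < Cl).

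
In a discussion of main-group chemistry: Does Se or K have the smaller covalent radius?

K is in period 4, group 1; Se is in period 4, group 16.
Across a period the added protons contract the valence shell; down a group each new principal shell makes the atom larger.
All lie in period 4, so atomic radius increases right to left.
So Se has the smaller covalent radius (Se < K).

Se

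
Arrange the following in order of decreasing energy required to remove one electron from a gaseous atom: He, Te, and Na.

He is in period 1, group 18; Na is in period 3, group 1; Te is in period 5, group 16.
IE₁ increases left→right with effective nuclear charge and decreases top→bottom as the valence shell moves farther out.
Here both period and group differ, so the two effects have to be weighed against each other.
Te > Na: the two effects oppose for this pair; the across-period effect wins (869 vs 496 kJ/mol).
He > Te: both effects reinforce here, so He is clearly the higher of the two.
Approximate values (kJ/mol): He 2372, Na 496, Te 869.
So from highest to lowest: He > Te > Na.

He > Te > Na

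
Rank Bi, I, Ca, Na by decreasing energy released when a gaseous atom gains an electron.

I, Bi, Na, Ca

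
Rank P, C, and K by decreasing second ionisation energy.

K, C, P

Consider each +1 ion: P⁺ still has 4 valence electrons; C⁺ still has 3 valence electrons; K⁺ is the bare [Ar] core.
Core electrons are held far more tightly than valence electrons, so K tops the IE_2 order.
Valence configurations: P⁺ [Ne]3s²3p², C⁺ [He]2s²2p¹.
The numbers (kJ/mol): P 1907, C 2353, K 3052.
Putting it together, IE_2: P < C < K.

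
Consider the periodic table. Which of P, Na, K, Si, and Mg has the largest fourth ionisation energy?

Mg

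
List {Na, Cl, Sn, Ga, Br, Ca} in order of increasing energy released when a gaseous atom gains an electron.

Na is in period 3, group 1; Cl is in period 3, group 17; Ca is in period 4, group 2; Ga is in period 4, group 13; Br is in period 4, group 17; Sn is in period 5, group 14.
Adding an electron releases more energy for atoms nearer the top right (short of the noble gases).
Neither a single period nor a single group — weigh both effects.
Ga > Ca: Ga lies to the right of Ca in period 4, so the across-period effect alone puts Ga higher.
Na > Ga: the two effects oppose for this pair; the down-group effect wins (53 vs 29 kJ/mol).
Sn > Na: period and group pull opposite ways; the across-period shift dominates (107 vs 53 kJ/mol).
Br > Sn: both effects reinforce here, so Br is clearly the higher of the two.
Cl > Br: they share group 17; the group trend gives Cl the larger value.
Tabulated electron affinity (kJ/mol): Na 53, Cl 349, Ca 2, Ga 29, Br 325, Sn 107.
So from lowest to highest: Ca < Ga < Na < Sn < Br < Cl.

Ca, Ga, Na, Sn, Br, Cl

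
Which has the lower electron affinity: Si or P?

Si is in period 3, group 14; P is in period 3, group 15.
Atoms with high Z_eff and room in the valence shell (especially the halogens) have the most exothermic electron affinities.
All lie in period 3; the across-period trend (electron affinity increases left to right) applies, with the exception below.
Note the exception: Si has a higher electron affinity than P, contrary to the simple trend — adding an electron to P's half-filled 3p³ is unfavourable, so Si (3p²) has the more exothermic EA.
Approximate values (kJ/mol): Si 134, P 72.
So P has the lower electron affinity (P < Si).

P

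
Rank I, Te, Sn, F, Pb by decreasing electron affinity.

Electron affinity generally becomes more exothermic across a period toward the halogens and less exothermic down a group.
Here both period and group differ, so the two effects have to be weighed against each other.
Sn > Pb: they share group 14; the group trend gives Sn the larger value.
Te > Sn: Te lies to the right of Sn in period 5, so the across-period effect alone puts Te higher.
I > Te: both are in period 5; the period trend gives I the larger value.
F > I: they share group 17; the group trend gives F the larger value.
Approximate values (kJ/mol): F 328, Sn 107, Te 190, I 295, Pb 35.
So from highest to lowest: F > I > Te > Sn > Pb.

F > I > Te > Sn > Pb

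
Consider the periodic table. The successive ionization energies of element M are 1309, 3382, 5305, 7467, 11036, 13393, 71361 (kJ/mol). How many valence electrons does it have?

6

Look for the largest jump between consecutive ionization energies: IE7/IE6 ≈ 5.3, far larger than any earlier ratio.
That jump marks the point where a core electron is being removed. So the atom has 6 valence electrons.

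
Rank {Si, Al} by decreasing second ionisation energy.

Al > Si

The second ionization energy removes an electron from the +1 ion. For each element: Si⁺ still has 3 valence electrons; Al⁺ still has 2 valence electrons.
All are still removing valence electrons, so compare the +1 ions as you would atoms: IE_2 generally rises across a period (higher Z_eff) and falls down a group (larger shell), subject to the usual subshell exceptions.
Valence configurations: Si⁺ [Ne]3s²3p¹, Al⁺ [Ne]3s².
Si⁺ loses a lone 3p electron whereas Al⁺ must break into a filled 3s² pair, so IE_2(Al) > IE_2(Si) even though Si has the higher nuclear charge.
The numbers (kJ/mol): Si 1577, Al 1817.
Overall IE_2 order: Si < Al.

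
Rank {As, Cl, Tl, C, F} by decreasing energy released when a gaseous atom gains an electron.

Cl > F > C > As > Tl

C is in period 2, group 14; F is in period 2, group 17; Cl is in period 3, group 17; As is in period 4, group 15; Tl is in period 6, group 13.
EA tends to increase across a period and decrease down a group, though the pattern is less regular than for IE or radius.
Here both period and group differ, so the two effects have to be weighed against each other.
As > Tl: relative to Tl, both the across-period and down-group shifts push As's electron affinity up.
C > As: period and group pull opposite ways; the down-group shift dominates (122 vs 78 kJ/mol).
F > C: both are in period 2; the period trend gives F the larger value.
Cl > F: this pair runs against the simple trend — see the exception note.
Note the exception: Cl has a higher electron affinity than F, contrary to the simple trend — F's small 2p subshell makes the incoming electron feel strong e⁻–e⁻ repulsion, so Cl actually releases more energy on gaining an electron.
Tabulated electron affinity (kJ/mol): C 122, F 328, Cl 349, As 78, Tl 19.
So from highest to lowest: Cl > F > C > As > Tl.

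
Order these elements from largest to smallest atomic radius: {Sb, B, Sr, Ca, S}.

B is in period 2, group 13; S is in period 3, group 16; Ca is in period 4, group 2; Sr is in period 5, group 2; Sb is in period 5, group 15.
Atomic radius shrinks across a period as nuclear charge pulls the same shell inward, and grows down a group as new shells are added.
Here both period and group differ, so the two effects have to be weighed against each other.
S > B: period and group pull opposite ways; the down-group shift dominates (103 vs 85 pm).
Sb > S: relative to S, both the across-period and down-group shifts push Sb's atomic radius up.
Ca > Sb: period and group pull opposite ways; the across-period shift dominates (171 vs 140 pm).
Sr > Ca: they share group 2; the group trend gives Sr the larger value.
For reference (pm): B 85, S 103, Ca 171, Sr 185, Sb 140.
So from largest to smallest: Sr > Ca > Sb > S > B.

Sr, Ca, Sb, S, B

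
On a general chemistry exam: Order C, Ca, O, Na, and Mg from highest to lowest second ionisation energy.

Na, O, C, Mg, Ca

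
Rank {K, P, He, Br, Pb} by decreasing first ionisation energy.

He > Br > P > Pb > K

He is in period 1, group 18; P is in period 3, group 15; K is in period 4, group 1; Br is in period 4, group 17; Pb is in period 6, group 14.
IE₁ increases left→right with effective nuclear charge and decreases top→bottom as the valence shell moves farther out.
Neither a single period nor a single group — weigh both effects.
Pb > K: period and group pull opposite ways; the across-period shift dominates (716 vs 419 kJ/mol).
P > Pb: both effects reinforce here, so P is clearly the higher of the two.
Br > P: the two effects oppose for this pair; the across-period effect wins (1140 vs 1012 kJ/mol).
He > Br: relative to Br, both the across-period and down-group shifts push He's first ionization energy up.
Approximate values (kJ/mol): He 2372, P 1012, K 419, Br 1140, Pb 716.
So from highest to lowest: He > Br > P > Pb > K.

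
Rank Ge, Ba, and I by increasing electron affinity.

Ge is in period 4, group 14; I is in period 5, group 17; Ba is in period 6, group 2.
EA tends to increase across a period and decrease down a group, though the pattern is less regular than for IE or radius.
These span different periods and groups, so the two trends combine.
Ge > Ba: relative to Ba, both the across-period and down-group shifts push Ge's electron affinity up.
I > Ge: the two effects oppose for this pair; the across-period effect wins (295 vs 119 kJ/mol).
Tabulated electron affinity (kJ/mol): Ge 119, I 295, Ba 14.
So from lowest to highest: Ba < Ge < I.

Ba < Ge < I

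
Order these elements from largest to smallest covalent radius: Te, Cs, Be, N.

Be is in period 2, group 2; N is in period 2, group 15; Te is in period 5, group 16; Cs is in period 6, group 1.
Moving right in a period, electrons are added to the same shell under a stronger nuclear pull, so atoms get smaller; moving down, a new shell is opened and atoms get larger.
Neither a single period nor a single group — weigh both effects.
Be > N: both are in period 2; the period trend gives Be the larger value.
Te > Be: period and group pull opposite ways; the down-group shift dominates (136 vs 102 pm).
Cs > Te: relative to Te, both the across-period and down-group shifts push Cs's atomic radius up.
For reference (pm): Be 102, N 71, Te 136, Cs 232.
So from largest to smallest: Cs > Te > Be > N.

Cs > Te > Be > N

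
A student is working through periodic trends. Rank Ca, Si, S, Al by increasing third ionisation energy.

Al, Si, S, Ca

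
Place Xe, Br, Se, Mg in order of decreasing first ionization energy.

Xe > Br > Se > Mg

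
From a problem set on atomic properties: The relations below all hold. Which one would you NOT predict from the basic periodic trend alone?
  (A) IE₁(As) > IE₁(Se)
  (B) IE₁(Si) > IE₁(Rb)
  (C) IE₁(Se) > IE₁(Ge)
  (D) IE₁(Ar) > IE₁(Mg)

The general trend: IE₁ increases across a period and decreases down a group.
(A) As (period 4, group 15) vs Se (period 4, group 16): the stated order contradicts the simple trend.
(B) Si (period 3, group 14) vs Rb (period 5, group 1): the stated order agrees with the simple trend.
(C) Se (period 4, group 16) vs Ge (period 4, group 14): the stated order agrees with the simple trend.
(D) Ar (period 3, group 18) vs Mg (period 3, group 2): the stated order agrees with the simple trend.
The exception is (A): Se (4p⁴) ionizes more easily than half-filled As (4p³).

(A)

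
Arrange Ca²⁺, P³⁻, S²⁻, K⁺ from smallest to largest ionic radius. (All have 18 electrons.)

Ca²⁺ < K⁺ < S²⁻ < P³⁻

All of these have 18 electrons, so size is governed by nuclear charge alone: the more protons, the stronger the pull on the same electron cloud, and the smaller the ion.
Nuclear charges: Ca²⁺ (Z=20), K⁺ (Z=19), S²⁻ (Z=16), P³⁻ (Z=15).
Smallest to largest: Ca²⁺ < K⁺ < S²⁻ < P³⁻.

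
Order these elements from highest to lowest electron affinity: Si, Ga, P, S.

Si is in period 3, group 14; P is in period 3, group 15; S is in period 3, group 16; Ga is in period 4, group 13.
Atoms with high Z_eff and room in the valence shell (especially the halogens) have the most exothermic electron affinities.
Neither a single period nor a single group — weigh both effects.
P > Ga: both effects reinforce here, so P is clearly the higher of the two.
Si > P: this pair runs against the simple trend — see the exception note.
S > Si: S lies to the right of Si in period 3, so the across-period effect alone puts S higher.
Note the exception: Si has a higher electron affinity than P, contrary to the simple trend — adding an electron to P's half-filled 3p³ is unfavourable, so Si (3p²) has the more exothermic EA.
Tabulated electron affinity (kJ/mol): Si 134, P 72, S 200, Ga 29.
So from highest to lowest: S > Si > P > Ga.

S > Si > P > Ga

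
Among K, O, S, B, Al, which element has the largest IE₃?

O

The third ionization energy removes an electron from the +2 ion. For each element: K²⁺ is already 1 electron into the core; O²⁺ still has 4 valence electrons; S²⁺ still has 4 valence electrons; B²⁺ still has 1 valence electron; Al²⁺ still has 1 valence electron.
Usually core removal costs more than valence removal, but here the competition is close: a tightly held n=2 valence electron can cost more to remove than an n=3 core electron, so the actual values have to decide it.
Valence configurations: O²⁺ [He]2s²2p², S²⁺ [Ne]3s²3p², B²⁺ [He]2s¹, Al²⁺ [Ne]3s¹.
Approximate IE_3 values (kJ/mol): K 4420, O 5300, S 3357, B 3660, Al 2745.
Putting it together, IE_3: Al < S < B < K < O.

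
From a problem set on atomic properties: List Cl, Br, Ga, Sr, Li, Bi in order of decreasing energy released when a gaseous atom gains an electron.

Cl > Br > Bi > Li > Ga > Sr

Li is in period 2, group 1; Cl is in period 3, group 17; Ga is in period 4, group 13; Br is in period 4, group 17; Sr is in period 5, group 2; Bi is in period 6, group 15.
Adding an electron releases more energy for atoms nearer the top right (short of the noble gases).
These span different periods and groups, so the two trends combine.
Ga > Sr: both effects reinforce here, so Ga is clearly the higher of the two.
Li > Ga: the two effects oppose for this pair; the down-group effect wins (60 vs 29 kJ/mol).
Bi > Li: period and group pull opposite ways; the across-period shift dominates (91 vs 60 kJ/mol).
Br > Bi: relative to Bi, both the across-period and down-group shifts push Br's electron affinity up.
Cl > Br: they share group 17; the group trend gives Cl the larger value.
Approximate values (kJ/mol): Li 60, Cl 349, Ga 29, Br 325, Sr 5, Bi 91.
So from highest to lowest: Cl > Br > Bi > Li > Ga > Sr.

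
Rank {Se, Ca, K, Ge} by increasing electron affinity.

Atoms with high Z_eff and room in the valence shell (especially the halogens) have the most exothermic electron affinities.
All lie in period 4; the across-period trend (electron affinity increases left to right) applies, with the exception below.
Note the exception: K has a higher electron affinity than Ca, contrary to the simple trend — adding an electron to Ca (ns²) has to open a new, higher-energy np subshell, which is unfavourable.
Approximate values (kJ/mol): K 48, Ca 2, Ge 119, Se 195.
So from lowest to highest: Ca < K < Ge < Se.

Ca < K < Ge < Se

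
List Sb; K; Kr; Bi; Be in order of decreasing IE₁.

Kr > Be > Sb > Bi > K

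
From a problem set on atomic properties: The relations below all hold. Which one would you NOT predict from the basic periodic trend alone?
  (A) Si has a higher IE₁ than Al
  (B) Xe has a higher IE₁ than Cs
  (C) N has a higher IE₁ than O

(C)

The general trend: IE₁ increases across a period and decreases down a group.
(A) Si (period 3, group 14) vs Al (period 3, group 13): the stated order agrees with the simple trend.
(B) Xe (period 5, group 18) vs Cs (period 6, group 1): the stated order agrees with the simple trend.
(C) N (period 2, group 15) vs O (period 2, group 16): the stated order contradicts the simple trend.
The exception is (C): pairing an electron in O's 2p⁴ costs repulsion energy, so O ionizes more easily than half-filled N (2p³).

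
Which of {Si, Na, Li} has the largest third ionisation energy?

Li

Consider each +2 ion: Si²⁺ still has 2 valence electrons; Na²⁺ is already 1 electron into the core; Li²⁺ is already 1 electron into the core.
Breaking into a closed-shell core is much more expensive than removing a leftover valence electron — Na and Li have the largest IE_3 here.
The numbers (kJ/mol): Si 3232, Na 6910, Li 11815.
Putting it together, IE_3: Si < Na < Li.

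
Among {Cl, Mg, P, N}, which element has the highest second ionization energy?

Consider each +1 ion: Cl⁺ still has 6 valence electrons; Mg⁺ still has 1 valence electron; P⁺ still has 4 valence electrons; N⁺ still has 4 valence electrons.
All are still removing valence electrons, so compare the +1 ions as you would atoms: IE_2 generally rises across a period (higher Z_eff) and falls down a group (larger shell), subject to the usual subshell exceptions.
Valence configurations: Cl⁺ [Ne]3s²3p⁴, Mg⁺ [Ne]3s¹, P⁺ [Ne]3s²3p², N⁺ [He]2s²2p².
Tabulated IE_2 (kJ/mol): Cl 2298, Mg 1451, P 1907, N 2856.
Putting it together, IE_2: Mg < P < Cl < N.

N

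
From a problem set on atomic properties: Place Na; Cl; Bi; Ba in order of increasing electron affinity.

Na is in period 3, group 1; Cl is in period 3, group 17; Ba is in period 6, group 2; Bi is in period 6, group 15.
Atoms with high Z_eff and room in the valence shell (especially the halogens) have the most exothermic electron affinities.
Here both period and group differ, so the two effects have to be weighed against each other.
Na > Ba: the two effects oppose for this pair; the down-group effect wins (53 vs 14 kJ/mol).
Bi > Na: period and group pull opposite ways; the across-period shift dominates (91 vs 53 kJ/mol).
Cl > Bi: relative to Bi, both the across-period and down-group shifts push Cl's electron affinity up.
Approximate values (kJ/mol): Na 53, Cl 349, Ba 14, Bi 91.
So from lowest to highest: Ba < Na < Bi < Cl.

Ba < Na < Bi < Cl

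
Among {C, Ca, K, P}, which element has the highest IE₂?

After 1 electron has been removed, what remains? C⁺ still has 3 valence electrons; Ca⁺ still has 1 valence electron; K⁺ is the bare [Ar] core; P⁺ still has 4 valence electrons.
Breaking into a closed-shell core is much more expensive than removing a leftover valence electron — K has the largest IE_2 here.
Valence configurations: C⁺ [He]2s²2p¹, Ca⁺ [Ar]4s¹, P⁺ [Ne]3s²3p².
Approximate IE_2 values (kJ/mol): C 2353, Ca 1145, K 3052, P 1907.
Putting it together, IE_2: Ca < P < C < K.

K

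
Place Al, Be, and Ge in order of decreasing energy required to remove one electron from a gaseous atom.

Be, Ge, Al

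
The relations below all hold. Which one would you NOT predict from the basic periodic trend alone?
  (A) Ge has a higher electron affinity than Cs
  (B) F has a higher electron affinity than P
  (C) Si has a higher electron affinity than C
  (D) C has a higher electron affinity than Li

(C)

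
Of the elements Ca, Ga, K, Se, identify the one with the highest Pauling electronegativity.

Se

K is in period 4, group 1; Ca is in period 4, group 2; Ga is in period 4, group 13; Se is in period 4, group 16.
Smaller atoms with higher effective nuclear charge are more electronegative.
All lie in period 4, so electronegativity increases left to right.
The highest Pauling electronegativity among these belongs to Se.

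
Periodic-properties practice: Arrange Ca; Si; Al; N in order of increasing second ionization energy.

Ca, Si, Al, N

IE_2 is the cost of taking one more electron from the +1 cation: Ca⁺ still has 1 valence electron; Si⁺ still has 3 valence electrons; Al⁺ still has 2 valence electrons; N⁺ still has 4 valence electrons.
All are still removing valence electrons, so compare the +1 ions as you would atoms: IE_2 generally rises across a period (higher Z_eff) and falls down a group (larger shell), subject to the usual subshell exceptions.
Valence configurations: Ca⁺ [Ar]4s¹, Si⁺ [Ne]3s²3p¹, Al⁺ [Ne]3s², N⁺ [He]2s²2p².
Si⁺ loses a lone 3p electron whereas Al⁺ must break into a filled 3s² pair, so IE_2(Al) > IE_2(Si) even though Si has the higher nuclear charge.
Approximate IE_2 values (kJ/mol): Ca 1145, Si 1577, Al 1817, N 2856.
So the second ionization energies run Ca < Si < Al < N.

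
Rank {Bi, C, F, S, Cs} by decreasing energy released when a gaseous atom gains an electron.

C is in period 2, group 14; F is in period 2, group 17; S is in period 3, group 16; Cs is in period 6, group 1; Bi is in period 6, group 15.
Atoms with high Z_eff and room in the valence shell (especially the halogens) have the most exothermic electron affinities.
These span different periods and groups, so the two trends combine.
Bi > Cs: Bi lies to the right of Cs in period 6, so the across-period effect alone puts Bi higher.
C > Bi: period and group pull opposite ways; the down-group shift dominates (122 vs 91 kJ/mol).
S > C: the two effects oppose for this pair; the across-period effect wins (200 vs 122 kJ/mol).
F > S: both effects reinforce here, so F is clearly the higher of the two.
Tabulated electron affinity (kJ/mol): C 122, F 328, S 200, Cs 46, Bi 91.
So from highest to lowest: F > S > C > Bi > Cs.

F > S > C > Bi > Cs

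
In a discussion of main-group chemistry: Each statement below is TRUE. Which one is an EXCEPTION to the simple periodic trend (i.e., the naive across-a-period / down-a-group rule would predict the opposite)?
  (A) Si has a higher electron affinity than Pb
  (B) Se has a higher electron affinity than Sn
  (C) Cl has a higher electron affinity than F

(C)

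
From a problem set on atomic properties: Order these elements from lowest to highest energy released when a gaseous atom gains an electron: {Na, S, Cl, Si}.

Adding an electron releases more energy for atoms nearer the top right (short of the noble gases).
All lie in period 3, so electron affinity increases left to right.
So from lowest to highest: Na < Si < S < Cl.

Na, Si, S, Cl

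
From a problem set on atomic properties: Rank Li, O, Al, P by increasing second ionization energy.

Consider each +1 ion: Li⁺ is the bare [He] core; O⁺ still has 5 valence electrons; Al⁺ still has 2 valence electrons; P⁺ still has 4 valence electrons.
Core electrons are held far more tightly than valence electrons, so Li tops the IE_2 order.
Valence configurations: O⁺ [He]2s²2p³, Al⁺ [Ne]3s², P⁺ [Ne]3s²3p².
Tabulated IE_2 (kJ/mol): Li 7298, O 3388, Al 1817, P 1907.
Putting it together, IE_2: Al < P < O < Li.

Al, P, O, Li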